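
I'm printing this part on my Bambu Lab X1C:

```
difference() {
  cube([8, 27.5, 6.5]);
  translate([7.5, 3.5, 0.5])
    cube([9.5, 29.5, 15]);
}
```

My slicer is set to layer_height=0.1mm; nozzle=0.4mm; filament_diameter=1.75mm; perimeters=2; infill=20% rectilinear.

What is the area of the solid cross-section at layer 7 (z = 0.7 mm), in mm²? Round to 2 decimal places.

208.00 mm²

At z = 0.7 mm: the cube is present — its section is the full 8×27.5 rectangle (area 220.00 mm²); the 9.5×29.5 cube at (7.5, 3.5) contributes its full rectangle (area 280.25 mm²); After the difference (first − rest): starting from the 8×27.5 cube (220.00 mm²), the 9.5×29.5 cube at (7.5, 3.5) partially overlaps it — only the 12.00 mm² overlap (of its 280.25 mm²) is removed, clipping the outline — area = 208.00 mm². Overall, the cross-section is a single solid region. Net area = 208.00 mm².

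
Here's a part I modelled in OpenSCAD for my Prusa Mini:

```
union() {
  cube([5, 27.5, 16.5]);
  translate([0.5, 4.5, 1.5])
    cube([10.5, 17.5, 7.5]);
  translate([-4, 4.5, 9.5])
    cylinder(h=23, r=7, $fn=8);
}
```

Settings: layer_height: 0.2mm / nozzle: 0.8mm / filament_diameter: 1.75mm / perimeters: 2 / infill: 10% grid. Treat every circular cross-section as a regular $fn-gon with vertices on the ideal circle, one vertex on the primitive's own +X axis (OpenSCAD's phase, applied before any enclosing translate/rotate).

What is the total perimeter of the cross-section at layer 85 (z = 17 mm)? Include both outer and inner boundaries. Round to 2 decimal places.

42.86 mm

At z = 17 mm: the cube is absent (z outside [0, 16.5]); the cube at (0.5, 4.5) does not reach this height (z outside [1.5, 9]); the r=7 cylinder at (-4, 4.5) gives a regular 8-gon of circumradius 7 (constant along its height) (perimeter = 2·8·7.000·sin(180°/8) = 42.86 mm); Taking the union: only the r=7 cylinder at (-4, 4.5) is present, so the union is just that shape — boundary = 42.86 mm. Overall, the cross-section is a single solid region. Total boundary length (outer) = 42.86 mm.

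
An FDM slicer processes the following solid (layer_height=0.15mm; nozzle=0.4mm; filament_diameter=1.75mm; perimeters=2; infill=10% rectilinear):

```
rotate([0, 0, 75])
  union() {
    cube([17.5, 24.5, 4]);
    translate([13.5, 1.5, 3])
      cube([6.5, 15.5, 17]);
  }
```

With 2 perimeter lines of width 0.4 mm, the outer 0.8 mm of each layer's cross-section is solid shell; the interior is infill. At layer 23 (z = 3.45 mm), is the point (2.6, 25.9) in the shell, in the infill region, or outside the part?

At z = 3.45 mm: the cube is present — its section is the full 17.5×24.5 rectangle; the cube at (13.5, 1.5) is present — its section is the full 6.5×15.5 rectangle; Taking the union: the regions partially overlap (shared area 62.00 mm²), so overlapping operands fuse into one piece — 1 connected region; (whole slice rotated 75° about Z — lengths, areas and connectivity unchanged). Overall, the cross-section is a single solid region. Undo the 75° rotation: the query point maps to (25.690, 4.192) in the un-rotated model frame. The nearest boundary edge runs (20.00, 17.00)→(20.00, 1.50); distance from the point to it = 5.69 mm. The point is not inside any of the regions above, so it lies outside the cross-section (5.69 mm from the nearest boundary).

outside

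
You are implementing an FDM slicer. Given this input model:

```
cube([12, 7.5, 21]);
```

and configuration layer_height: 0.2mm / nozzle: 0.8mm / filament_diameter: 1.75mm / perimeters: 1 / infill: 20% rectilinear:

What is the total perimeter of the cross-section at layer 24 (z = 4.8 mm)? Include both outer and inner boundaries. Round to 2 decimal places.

At z = 4.8 mm: the cube (footprint 12×7.5) is included at this height (perimeter 39.00 mm). Overall, the cross-section is a single solid region. Total boundary length (outer) = 39.00 mm.

39.00 mm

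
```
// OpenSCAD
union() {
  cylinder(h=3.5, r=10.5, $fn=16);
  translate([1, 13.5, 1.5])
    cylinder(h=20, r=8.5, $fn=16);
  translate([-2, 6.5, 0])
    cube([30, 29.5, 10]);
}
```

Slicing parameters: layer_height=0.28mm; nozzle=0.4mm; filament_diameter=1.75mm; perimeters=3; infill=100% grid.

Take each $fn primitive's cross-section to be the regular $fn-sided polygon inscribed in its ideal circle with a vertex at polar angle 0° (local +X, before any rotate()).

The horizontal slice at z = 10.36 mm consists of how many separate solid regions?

At z = 10.36 mm: the cylinder is not intersected at this z (z outside [0, 3.5]); the r=8.5 cylinder at (1, 13.5) gives a regular 16-gon of circumradius 8.5 (constant along its height); the cube at (-2, 6.5) is absent (z outside [0, 10]); Taking the union: only the r=8.5 cylinder at (1, 13.5) is present, so the union is just that shape — 1 connected region. The result has 1 disconnected region.

1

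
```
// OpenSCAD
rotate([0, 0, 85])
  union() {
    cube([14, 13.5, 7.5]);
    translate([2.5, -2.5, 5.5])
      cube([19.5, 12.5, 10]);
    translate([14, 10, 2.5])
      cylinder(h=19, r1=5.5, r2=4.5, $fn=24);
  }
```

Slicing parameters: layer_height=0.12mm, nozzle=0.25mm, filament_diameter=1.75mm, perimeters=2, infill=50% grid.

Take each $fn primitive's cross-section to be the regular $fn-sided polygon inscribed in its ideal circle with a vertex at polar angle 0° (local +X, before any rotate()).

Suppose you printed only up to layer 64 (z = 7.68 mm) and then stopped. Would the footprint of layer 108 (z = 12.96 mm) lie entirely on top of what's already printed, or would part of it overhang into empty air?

entirely on top

Compare the two slices. At z = 7.68: the cube is not intersected at this z (z outside [0, 7.5]); the 19.5×12.5 cube at (2.5, -2.5) contributes its full rectangle (area 243.75 mm²); the cone at (14, 10) contributes a regular 24-gon of circumradius 5.227 (interpolated between r1=5.5 and r2=4.5 at t=0.273) (area = (24/2)·5.227²·sin(360°/24) = 84.87 mm²); Merging all regions: the regions partially overlap — summed areas 328.62 mm² minus the doubly-counted overlap 42.43 mm² gives 286.18 mm² — area = 286.18 mm²; (rotated 85° about Z; rotation is an isometry so areas/perimeters/island counts are preserved). At z = 12.96: the cube does not reach this height (z outside [0, 7.5]); the cube at (2.5, -2.5) (footprint 19.5×12.5) is included at this height (area 243.75 mm²); the cone at (14, 10): at t=0.551 of its height the radius interpolates to r₁+(r₂−r₁)t = 4.949, giving a regular 24-gon of that circumradius (area = (24/2)·4.949²·sin(360°/24) = 76.08 mm²); Taking the union: the regions partially overlap — summed areas 319.83 mm² minus the doubly-counted overlap 38.04 mm² gives 281.79 mm² — area = 281.79 mm²; (rotated 85° about Z; rotation is an isometry so areas/perimeters/island counts are preserved). Checking containment: the cross-section at z = 12.96 is a subset of the cross-section at z = 7.68.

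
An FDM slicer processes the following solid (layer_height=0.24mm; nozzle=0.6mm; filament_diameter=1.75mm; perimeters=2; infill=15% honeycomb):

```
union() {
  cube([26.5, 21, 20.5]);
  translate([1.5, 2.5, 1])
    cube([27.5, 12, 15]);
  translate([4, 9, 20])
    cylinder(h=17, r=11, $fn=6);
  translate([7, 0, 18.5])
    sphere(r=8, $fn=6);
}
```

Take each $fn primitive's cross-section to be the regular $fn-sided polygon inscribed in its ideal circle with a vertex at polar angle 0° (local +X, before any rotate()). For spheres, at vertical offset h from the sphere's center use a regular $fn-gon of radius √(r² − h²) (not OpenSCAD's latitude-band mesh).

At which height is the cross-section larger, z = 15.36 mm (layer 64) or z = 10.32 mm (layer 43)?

layer 64 (z = 15.36 mm)

Layer 64 (z = 15.36): the cube (footprint 26.5×21) is included at this height (area 556.50 mm²); the 27.5×12 cube at (1.5, 2.5) contributes its full rectangle (area 330.00 mm²); the cylinder at (4, 9) is absent (z outside [20, 37]); the sphere at (7, 0): section is a regular 6-gon, circumradius = √(r²−h²) = √(8²−3.14²) = 7.358 (area = (6/2)·7.358²·sin(360°/6) = 140.66 mm²); Combining (union): the regions partially overlap — summed areas 1027.16 mm² minus the doubly-counted overlap 370.22 mm² gives 656.94 mm² — area = 656.94 mm². So its area = 656.94 mm². Layer 43 (z = 10.32): the cube (footprint 26.5×21) is included at this height (area 556.50 mm²); the cube at (1.5, 2.5) is present — its section is the full 27.5×12 rectangle (area 330.00 mm²); the cylinder at (4, 9) does not reach this height (z outside [20, 37]); the sphere at (7, 0) is not intersected at this z (|z−center|=8.180 > r=8); Merging all regions: the regions partially overlap — summed areas 886.50 mm² minus the doubly-counted overlap 300.00 mm² gives 586.50 mm² — area = 586.50 mm². So its area = 586.50 mm². Layer 64 is larger (656.94 vs 586.50 mm²).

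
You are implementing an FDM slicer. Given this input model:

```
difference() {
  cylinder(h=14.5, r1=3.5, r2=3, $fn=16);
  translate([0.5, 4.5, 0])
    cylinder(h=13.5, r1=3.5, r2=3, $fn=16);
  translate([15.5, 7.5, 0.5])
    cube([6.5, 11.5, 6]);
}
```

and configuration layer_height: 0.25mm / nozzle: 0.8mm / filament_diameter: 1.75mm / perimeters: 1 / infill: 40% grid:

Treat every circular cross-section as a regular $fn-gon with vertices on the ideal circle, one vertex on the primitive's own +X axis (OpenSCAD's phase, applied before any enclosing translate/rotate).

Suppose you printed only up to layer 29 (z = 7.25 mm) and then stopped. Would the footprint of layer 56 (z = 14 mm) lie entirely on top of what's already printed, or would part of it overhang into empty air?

Compare the two slices. At z = 7.25: the cone (r1=3.5→r2=3) has section circumradius 3.250 here — a regular 16-gon (area = (16/2)·3.250²·sin(360°/16) = 32.34 mm²); the cone at (0.5, 4.5): at t=0.537 of its height the radius interpolates to r₁+(r₂−r₁)t = 3.231, giving a regular 16-gon of that circumradius (area = (16/2)·3.231²·sin(360°/16) = 31.97 mm²); the cube at (15.5, 7.5) is absent (z outside [0.5, 6.5]); Subtracting the remaining from the first: starting from the cone (32.34 mm²), the cone at (0.5, 4.5) partially overlaps it — only the 5.83 mm² overlap (of its 31.97 mm²) is removed, clipping the outline — area = 26.51 mm². At z = 14: the cone (r1=3.5→r2=3) has section circumradius 3.017 here — a regular 16-gon (area = (16/2)·3.017²·sin(360°/16) = 27.87 mm²); the cone at (0.5, 4.5) is absent (z outside [0, 13.5]); the cube at (15.5, 7.5) is not intersected at this z (z outside [0.5, 6.5]); Subtracting the remaining from the first: none of the subtracted shapes is present at this height, so the cone is unchanged — area = 27.87 mm². Checking containment: at z = 14 the cross-section extends beyond the z = 7.25 cross-section by about 4.72 mm².

part overhangs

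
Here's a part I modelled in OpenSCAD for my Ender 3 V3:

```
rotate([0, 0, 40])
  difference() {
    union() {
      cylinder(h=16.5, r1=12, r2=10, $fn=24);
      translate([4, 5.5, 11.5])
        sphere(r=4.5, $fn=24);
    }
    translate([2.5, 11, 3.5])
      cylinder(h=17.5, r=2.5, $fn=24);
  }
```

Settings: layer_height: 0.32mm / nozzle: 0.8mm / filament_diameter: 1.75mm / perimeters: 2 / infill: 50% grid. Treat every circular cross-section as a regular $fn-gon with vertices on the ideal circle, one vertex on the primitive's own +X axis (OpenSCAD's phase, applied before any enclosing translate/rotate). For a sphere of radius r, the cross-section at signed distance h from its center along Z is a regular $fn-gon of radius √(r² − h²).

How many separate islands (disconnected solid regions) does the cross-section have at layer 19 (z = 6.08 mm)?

1

At z = 6.08 mm: the cone (r1=12→r2=10) has section circumradius 11.263 here — a regular 24-gon; the sphere at (4, 5.5) is not intersected at this z (|z−center|=5.420 > r=4.5); Taking the union: only the cone is present, so the union is just that shape — 1 connected region; the cylinder at (2.5, 11): section is a regular 24-gon, circumradius r=2.5; After the difference (first − rest): starting from the result so far, the r=2.5 cylinder at (2.5, 11) partially overlaps it — only the 8.83 mm² overlap (of its 19.41 mm²) is removed, clipping the outline — 1 connected region; (whole slice rotated 40° about Z — lengths, areas and connectivity unchanged). Overall, the cross-section is a single solid region. Island count = 1.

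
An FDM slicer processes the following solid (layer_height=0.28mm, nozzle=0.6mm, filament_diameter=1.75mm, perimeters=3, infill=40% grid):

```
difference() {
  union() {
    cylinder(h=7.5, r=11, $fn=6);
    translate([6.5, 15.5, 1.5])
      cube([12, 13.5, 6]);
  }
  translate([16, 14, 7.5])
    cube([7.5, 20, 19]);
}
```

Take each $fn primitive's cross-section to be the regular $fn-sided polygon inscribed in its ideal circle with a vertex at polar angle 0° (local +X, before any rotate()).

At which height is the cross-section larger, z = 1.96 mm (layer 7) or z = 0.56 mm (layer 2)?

Layer 7 (z = 1.96): the cylinder: section is a regular 6-gon, circumradius r=11 (area = (6/2)·11.000²·sin(360°/6) = 314.37 mm²); the cube at (6.5, 15.5) (footprint 12×13.5) is included at this height (area 162.00 mm²); Combining (union): the 2 present regions are separate (no shared area or edge), so areas and boundary lengths simply add and each stays a separate island — area = 476.37 mm²; the cube at (16, 14) is not intersected at this z (z outside [7.5, 26.5]); Subtracting the remaining from the first: none of the subtracted shapes is present at this height, so the result so far is unchanged — area = 476.37 mm². So its area = 476.37 mm². Layer 2 (z = 0.56): the cylinder: section is a regular 6-gon, circumradius r=11 (area = (6/2)·11.000²·sin(360°/6) = 314.37 mm²); the cube at (6.5, 15.5) is not intersected at this z (z outside [1.5, 7.5]); Combining (union): only the r=11 cylinder is present, so the union is just that shape — area = 314.37 mm²; the cube at (16, 14) is absent (z outside [7.5, 26.5]); Subtracting the remaining from the first: none of the subtracted shapes is present at this height, so the result so far is unchanged — area = 314.37 mm². So its area = 314.37 mm². Layer 7 is larger (476.37 vs 314.37 mm²).

layer 7 (z = 1.96 mm)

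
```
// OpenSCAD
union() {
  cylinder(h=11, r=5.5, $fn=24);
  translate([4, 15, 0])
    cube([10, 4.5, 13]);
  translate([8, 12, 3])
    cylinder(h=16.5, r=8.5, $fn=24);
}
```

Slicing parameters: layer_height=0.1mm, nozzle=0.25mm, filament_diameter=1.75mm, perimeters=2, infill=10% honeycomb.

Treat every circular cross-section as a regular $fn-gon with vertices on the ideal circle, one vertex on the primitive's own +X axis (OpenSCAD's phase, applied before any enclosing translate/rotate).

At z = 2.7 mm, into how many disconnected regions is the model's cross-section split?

2

At z = 2.7 mm: the r=5.5 cylinder contributes a regular 24-gon of circumradius 5.5; the cube at (4, 15) is present — its section is the full 10×4.5 rectangle; the cylinder at (8, 12) does not reach this height (z outside [3, 19.5]); Merging all regions: the 2 present regions are separate (no shared area or edge), so areas and boundary lengths simply add and each stays a separate island — 2 connected regions. The result has 2 disconnected regions.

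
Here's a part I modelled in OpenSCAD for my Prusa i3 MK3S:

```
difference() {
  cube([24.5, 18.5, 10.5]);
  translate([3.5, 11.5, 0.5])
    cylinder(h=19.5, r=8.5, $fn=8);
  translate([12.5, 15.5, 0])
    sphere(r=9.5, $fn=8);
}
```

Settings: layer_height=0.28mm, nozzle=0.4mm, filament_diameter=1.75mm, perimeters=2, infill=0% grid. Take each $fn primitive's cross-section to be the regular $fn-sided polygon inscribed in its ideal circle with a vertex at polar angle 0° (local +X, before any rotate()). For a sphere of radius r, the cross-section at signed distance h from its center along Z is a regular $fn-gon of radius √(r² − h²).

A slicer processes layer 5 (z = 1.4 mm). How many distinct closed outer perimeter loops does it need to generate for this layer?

1

At z = 1.4 mm: the cube (footprint 24.5×18.5) is included at this height; the r=8.5 cylinder at (3.5, 11.5) contributes a regular 8-gon of circumradius 8.5; the r=9.5 sphere at (12.5, 15.5) contributes a regular 8-gon of circumradius √(9.5²−1.4²) = 9.396; After the difference (first − rest): starting from the 24.5×18.5 cube, the r=8.5 cylinder at (3.5, 11.5) partially overlaps it — only the 151.17 mm² overlap (of its 204.35 mm²) is removed, clipping the outline; the r=9.5 sphere at (12.5, 15.5) partially overlaps it — only the 110.79 mm² overlap (of its 249.72 mm²) is removed, clipping the outline — 1 connected region. The result has 1 disconnected region.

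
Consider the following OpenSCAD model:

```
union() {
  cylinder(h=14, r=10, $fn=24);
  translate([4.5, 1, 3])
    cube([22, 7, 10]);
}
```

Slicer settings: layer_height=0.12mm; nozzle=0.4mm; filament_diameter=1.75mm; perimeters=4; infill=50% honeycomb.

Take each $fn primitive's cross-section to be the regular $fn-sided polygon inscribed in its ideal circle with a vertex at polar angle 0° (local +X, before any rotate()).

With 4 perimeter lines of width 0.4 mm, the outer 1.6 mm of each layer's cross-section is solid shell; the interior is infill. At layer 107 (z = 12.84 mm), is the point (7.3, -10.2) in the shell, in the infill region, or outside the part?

outside

At z = 12.84 mm: the r=10 cylinder gives a regular 24-gon of circumradius 10 (constant along its height); the cube at (4.5, 1) (footprint 22×7) is included at this height; Taking the union: the regions partially overlap (shared area 28.39 mm²), so overlapping operands fuse into one piece — 1 connected region. Overall, the cross-section is a single solid region. The nearest boundary edge runs (7.07, -7.07)→(5.00, -8.66); distance from the point to it = 2.62 mm. The point is not inside any of the regions above, so it lies outside the cross-section (2.62 mm from the nearest boundary).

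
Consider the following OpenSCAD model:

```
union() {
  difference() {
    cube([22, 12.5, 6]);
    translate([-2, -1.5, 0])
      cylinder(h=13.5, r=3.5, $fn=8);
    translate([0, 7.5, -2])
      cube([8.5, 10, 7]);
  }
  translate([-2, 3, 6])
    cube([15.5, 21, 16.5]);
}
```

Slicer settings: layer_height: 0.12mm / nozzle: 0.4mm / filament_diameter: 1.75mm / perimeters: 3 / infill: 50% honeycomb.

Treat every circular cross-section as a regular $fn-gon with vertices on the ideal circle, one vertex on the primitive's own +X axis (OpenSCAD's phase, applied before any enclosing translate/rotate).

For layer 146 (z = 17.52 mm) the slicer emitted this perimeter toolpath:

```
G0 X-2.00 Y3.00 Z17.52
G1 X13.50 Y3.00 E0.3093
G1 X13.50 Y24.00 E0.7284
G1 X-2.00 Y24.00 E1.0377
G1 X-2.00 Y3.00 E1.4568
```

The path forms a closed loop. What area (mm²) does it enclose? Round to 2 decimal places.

325.50 mm²

Apply the shoelace formula to the sequence of (X, Y) vertices; enclosed area = 325.50 mm².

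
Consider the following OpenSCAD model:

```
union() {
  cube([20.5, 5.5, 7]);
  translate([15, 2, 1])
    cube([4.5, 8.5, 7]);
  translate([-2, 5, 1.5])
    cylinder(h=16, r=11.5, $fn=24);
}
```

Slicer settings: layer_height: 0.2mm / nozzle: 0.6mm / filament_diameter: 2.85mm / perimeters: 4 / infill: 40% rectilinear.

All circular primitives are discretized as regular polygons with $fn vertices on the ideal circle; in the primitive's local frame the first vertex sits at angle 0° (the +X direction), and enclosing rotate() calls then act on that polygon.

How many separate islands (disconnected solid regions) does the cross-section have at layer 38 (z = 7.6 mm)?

At z = 7.6 mm: the cube does not reach this height (z outside [0, 7]); the cube at (15, 2) is present — its section is the full 4.5×8.5 rectangle; the cylinder at (-2, 5): section is a regular 24-gon, circumradius r=11.5; Taking the union: the 2 present regions are separate (no shared area or edge), so areas and boundary lengths simply add and each stays a separate island — 2 connected regions. Overall, the cross-section has 2 separate islands. Island count = 2.

2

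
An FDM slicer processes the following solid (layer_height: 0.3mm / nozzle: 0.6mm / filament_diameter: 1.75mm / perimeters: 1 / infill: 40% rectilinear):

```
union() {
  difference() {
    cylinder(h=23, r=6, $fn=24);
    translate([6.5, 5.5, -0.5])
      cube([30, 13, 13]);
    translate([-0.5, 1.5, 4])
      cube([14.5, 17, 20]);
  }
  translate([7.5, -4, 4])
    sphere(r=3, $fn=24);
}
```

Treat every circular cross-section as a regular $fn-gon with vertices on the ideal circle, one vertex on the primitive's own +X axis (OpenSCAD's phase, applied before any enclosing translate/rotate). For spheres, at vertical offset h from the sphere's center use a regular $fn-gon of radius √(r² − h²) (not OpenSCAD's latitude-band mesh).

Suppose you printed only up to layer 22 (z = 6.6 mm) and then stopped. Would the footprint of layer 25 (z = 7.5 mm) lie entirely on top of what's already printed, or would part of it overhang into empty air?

Compare the two slices. At z = 6.6: the cylinder: section is a regular 24-gon, circumradius r=6 (area = (24/2)·6.000²·sin(360°/24) = 111.81 mm²); the 30×13 cube at (6.5, 5.5) contributes its full rectangle (area 390.00 mm²); the 14.5×17 cube at (-0.5, 1.5) contributes its full rectangle (area 246.50 mm²); Taking the first minus the rest: starting from the r=6 cylinder (111.81 mm²), the 30×13 cube at (6.5, 5.5) misses the remaining region (no effect); the 14.5×17 cube at (-0.5, 1.5) partially overlaps it — only the 21.33 mm² overlap (of its 246.50 mm²) is removed, clipping the outline — area = 90.48 mm²; the r=3 sphere at (7.5, -4) contributes a regular 24-gon of circumradius √(3²−2.6²) = 1.497 (area = (24/2)·1.497²·sin(360°/24) = 6.96 mm²); Merging all regions: the 2 present regions are separate (no shared area or edge), so areas and boundary lengths simply add and each stays a separate island — area = 97.43 mm². At z = 7.5: the cylinder: section is a regular 24-gon, circumradius r=6 (area = (24/2)·6.000²·sin(360°/24) = 111.81 mm²); the cube at (6.5, 5.5) is present — its section is the full 30×13 rectangle (area 390.00 mm²); the cube at (-0.5, 1.5) is present — its section is the full 14.5×17 rectangle (area 246.50 mm²); Taking the first minus the rest: starting from the r=6 cylinder (111.81 mm²), the 30×13 cube at (6.5, 5.5) misses the remaining region (no effect); the 14.5×17 cube at (-0.5, 1.5) partially overlaps it — only the 21.33 mm² overlap (of its 246.50 mm²) is removed, clipping the outline — area = 90.48 mm²; the sphere at (7.5, -4) does not reach this height (|z−center|=3.500 > r=3); Merging all regions: only that combined region is present, so the union is just that shape — area = 90.48 mm². Checking containment: the cross-section at z = 7.5 is a subset of the cross-section at z = 6.6.

entirely on top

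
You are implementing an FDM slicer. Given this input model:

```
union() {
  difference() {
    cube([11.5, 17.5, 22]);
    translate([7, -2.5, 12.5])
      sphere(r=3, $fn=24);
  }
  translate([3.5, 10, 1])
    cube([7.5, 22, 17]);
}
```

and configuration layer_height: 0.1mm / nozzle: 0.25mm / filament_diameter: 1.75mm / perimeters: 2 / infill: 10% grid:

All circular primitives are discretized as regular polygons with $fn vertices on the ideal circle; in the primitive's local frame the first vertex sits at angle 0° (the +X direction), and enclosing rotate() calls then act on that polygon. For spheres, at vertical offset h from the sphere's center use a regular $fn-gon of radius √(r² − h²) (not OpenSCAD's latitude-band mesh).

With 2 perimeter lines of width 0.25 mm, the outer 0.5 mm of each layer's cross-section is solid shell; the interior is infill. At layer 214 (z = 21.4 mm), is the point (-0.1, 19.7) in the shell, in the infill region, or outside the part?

outside

At z = 21.4 mm: the cube (footprint 11.5×17.5) is included at this height; the sphere at (7, -2.5) is not intersected at this z (|z−center|=8.900 > r=3); After the difference (first − rest): none of the subtracted shapes is present at this height, so the 11.5×17.5 cube is unchanged — 1 connected region; the cube at (3.5, 10) is not intersected at this z (z outside [1, 18]); Combining (union): only the result so far is present, so the union is just that shape — 1 connected region. Overall, the cross-section is a single solid region. The nearest boundary edge runs (11.50, 17.50)→(0.00, 17.50); distance from the point to it = 2.20 mm. The point is not inside any of the regions above, so it lies outside the cross-section (2.20 mm from the nearest boundary).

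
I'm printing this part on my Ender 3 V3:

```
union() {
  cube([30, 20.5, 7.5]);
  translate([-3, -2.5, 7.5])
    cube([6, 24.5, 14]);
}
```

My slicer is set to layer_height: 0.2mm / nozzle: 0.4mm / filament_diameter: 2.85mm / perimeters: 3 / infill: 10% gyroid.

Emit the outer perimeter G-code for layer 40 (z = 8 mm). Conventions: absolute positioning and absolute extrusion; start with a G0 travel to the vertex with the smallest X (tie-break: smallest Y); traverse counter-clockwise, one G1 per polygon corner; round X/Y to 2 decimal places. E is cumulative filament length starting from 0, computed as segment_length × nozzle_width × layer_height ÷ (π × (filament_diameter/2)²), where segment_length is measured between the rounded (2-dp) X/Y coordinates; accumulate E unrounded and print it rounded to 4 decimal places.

At z = 8 mm: the cube is absent (z outside [0, 7.5]); the cube at (-3, -2.5) (footprint 6×24.5) is included at this height; Combining (union): only the 6×24.5 cube at (-3, -2.5) is present, so the union is just that shape — 1 connected region. The outline is a single polygon with 4 vertices. Extrusion per mm of travel: 0.4 × 0.2 / (π × 1.425²) = 0.012540. Accumulating E over each segment gives final E = 0.7650.

G0 X-3.00 Y-2.50 Z8.00
G1 X3.00 Y-2.50 E0.0752
G1 X3.00 Y22.00 E0.3825
G1 X-3.00 Y22.00 E0.4577
G1 X-3.00 Y-2.50 E0.7650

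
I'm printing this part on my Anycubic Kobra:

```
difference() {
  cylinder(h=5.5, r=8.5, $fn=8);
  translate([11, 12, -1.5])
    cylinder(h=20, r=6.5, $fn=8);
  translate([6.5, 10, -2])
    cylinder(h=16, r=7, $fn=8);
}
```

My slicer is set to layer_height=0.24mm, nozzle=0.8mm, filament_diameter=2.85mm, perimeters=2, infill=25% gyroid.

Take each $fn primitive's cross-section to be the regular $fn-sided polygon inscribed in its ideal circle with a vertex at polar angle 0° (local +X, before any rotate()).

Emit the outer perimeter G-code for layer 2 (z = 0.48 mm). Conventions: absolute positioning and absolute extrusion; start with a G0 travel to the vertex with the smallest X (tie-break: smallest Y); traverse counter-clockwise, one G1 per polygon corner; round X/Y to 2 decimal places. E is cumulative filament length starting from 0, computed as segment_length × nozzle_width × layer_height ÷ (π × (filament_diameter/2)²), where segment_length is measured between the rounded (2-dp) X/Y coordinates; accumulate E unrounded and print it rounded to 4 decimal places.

G0 X-8.50 Y0.00 Z0.48
G1 X-6.01 Y-6.01 E0.1958
G1 X0.00 Y-8.50 E0.3916
G1 X6.01 Y-6.01 E0.5874
G1 X8.50 Y0.00 E0.7832
G1 X7.15 Y3.27 E0.8896
G1 X6.50 Y3.00 E0.9108
G1 X1.55 Y5.05 E1.0721
G1 X0.15 Y8.44 E1.1825
G1 X0.00 Y8.50 E1.1873
G1 X-6.01 Y6.01 E1.3831
G1 X-8.50 Y0.00 E1.5789

At z = 0.48 mm: the r=8.5 cylinder contributes a regular 8-gon of circumradius 8.5; the r=6.5 cylinder at (11, 12) gives a regular 8-gon of circumradius 6.5 (constant along its height); the r=7 cylinder at (6.5, 10) contributes a regular 8-gon of circumradius 7; After the difference (first − rest): starting from the r=8.5 cylinder, the r=6.5 cylinder at (11, 12) misses the remaining region (no effect); the r=7 cylinder at (6.5, 10) partially overlaps it — only the 16.22 mm² overlap (of its 138.59 mm²) is removed, clipping the outline — 1 connected region. The outline is a single polygon with 11 vertices. Extrusion per mm of travel: 0.8 × 0.24 / (π × 1.425²) = 0.030097. Accumulating E over each segment gives final E = 1.5789.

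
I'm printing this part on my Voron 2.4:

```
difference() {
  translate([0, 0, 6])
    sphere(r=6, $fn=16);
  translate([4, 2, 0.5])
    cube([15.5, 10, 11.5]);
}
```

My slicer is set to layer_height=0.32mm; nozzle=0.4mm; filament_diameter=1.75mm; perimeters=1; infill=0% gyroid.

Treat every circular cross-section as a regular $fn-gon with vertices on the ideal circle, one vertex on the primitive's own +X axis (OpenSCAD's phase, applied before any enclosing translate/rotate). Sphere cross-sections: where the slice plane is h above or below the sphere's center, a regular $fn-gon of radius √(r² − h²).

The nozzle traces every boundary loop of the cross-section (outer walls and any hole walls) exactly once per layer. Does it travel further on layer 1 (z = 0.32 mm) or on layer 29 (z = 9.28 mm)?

Layer 1 (z = 0.32): the r=6 sphere contributes a regular 16-gon of circumradius √(6²−5.68²) = 1.933 (perimeter = 2·16·1.933·sin(180°/16) = 12.07 mm); the cube at (4, 2) does not reach this height (z outside [0.5, 12]); Subtracting the remaining from the first: none of the subtracted shapes is present at this height, so the r=6 sphere is unchanged — boundary = 12.07 mm. So its perimeter = 12.07 mm. Layer 29 (z = 9.28): the r=6 sphere slices to a regular 16-gon of circumradius 5.024 (√(r²−h²) with h=3.28 from center) (perimeter = 2·16·5.024·sin(180°/16) = 31.36 mm); the 15.5×10 cube at (4, 2) contributes its full rectangle (perimeter 51.00 mm); Taking the first minus the rest: starting from the r=6 sphere, the 15.5×10 cube at (4, 2) partially overlaps it — only the 0.26 mm² overlap (of its 155.00 mm²) is removed, clipping the outline — boundary = 31.78 mm. So its perimeter = 31.78 mm. Layer 29 is larger (31.78 vs 12.07 mm).

layer 29 (z = 9.28 mm)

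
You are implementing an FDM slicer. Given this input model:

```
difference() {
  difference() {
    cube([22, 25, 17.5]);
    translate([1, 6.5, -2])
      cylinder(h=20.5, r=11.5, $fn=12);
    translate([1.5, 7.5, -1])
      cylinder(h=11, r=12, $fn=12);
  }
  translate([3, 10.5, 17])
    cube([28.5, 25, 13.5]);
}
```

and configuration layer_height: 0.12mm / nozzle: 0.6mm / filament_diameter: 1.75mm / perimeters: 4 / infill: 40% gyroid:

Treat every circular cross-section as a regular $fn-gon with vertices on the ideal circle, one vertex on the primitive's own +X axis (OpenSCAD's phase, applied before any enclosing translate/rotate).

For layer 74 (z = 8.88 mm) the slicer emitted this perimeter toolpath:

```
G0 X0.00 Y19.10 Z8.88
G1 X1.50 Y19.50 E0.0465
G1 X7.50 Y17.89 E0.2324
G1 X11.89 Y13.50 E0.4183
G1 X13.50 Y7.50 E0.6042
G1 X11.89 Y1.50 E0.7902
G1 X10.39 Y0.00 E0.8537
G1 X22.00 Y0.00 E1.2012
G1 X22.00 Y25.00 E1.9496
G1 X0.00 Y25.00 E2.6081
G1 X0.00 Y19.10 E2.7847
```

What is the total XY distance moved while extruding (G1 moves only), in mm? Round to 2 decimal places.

93.03 mm

Sum the Euclidean lengths of each G1 segment: total = 93.03 mm.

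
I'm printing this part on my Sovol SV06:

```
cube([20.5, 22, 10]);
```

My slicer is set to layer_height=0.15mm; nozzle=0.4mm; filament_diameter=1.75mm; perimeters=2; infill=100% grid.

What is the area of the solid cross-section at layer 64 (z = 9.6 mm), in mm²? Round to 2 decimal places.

451.00 mm²

At z = 9.6 mm: the cube (footprint 20.5×22) is included at this height (area 451.00 mm²). Overall, the cross-section is a single solid region. Net area = 451.00 mm².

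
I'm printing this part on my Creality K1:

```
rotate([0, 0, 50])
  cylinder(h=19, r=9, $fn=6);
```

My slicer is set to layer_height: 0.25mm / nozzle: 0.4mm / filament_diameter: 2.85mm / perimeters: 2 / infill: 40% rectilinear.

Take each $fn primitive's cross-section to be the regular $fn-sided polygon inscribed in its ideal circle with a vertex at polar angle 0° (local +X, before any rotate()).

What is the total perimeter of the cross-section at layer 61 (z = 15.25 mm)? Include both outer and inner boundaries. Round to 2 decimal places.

At z = 15.25 mm: the cylinder: section is a regular 6-gon, circumradius r=9 (perimeter = 2·6·9.000·sin(180°/6) = 54.00 mm); (rotated 50° about Z; rotation is an isometry so areas/perimeters/island counts are preserved). Overall, the cross-section is a single solid region. Total boundary length (outer) = 54.00 mm.

54.00 mm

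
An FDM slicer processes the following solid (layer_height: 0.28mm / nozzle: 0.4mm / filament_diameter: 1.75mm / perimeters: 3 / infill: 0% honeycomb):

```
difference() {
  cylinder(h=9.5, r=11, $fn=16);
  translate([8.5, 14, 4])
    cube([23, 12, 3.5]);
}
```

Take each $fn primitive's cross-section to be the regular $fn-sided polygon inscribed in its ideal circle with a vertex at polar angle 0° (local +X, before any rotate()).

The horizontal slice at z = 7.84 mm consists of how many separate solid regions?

1

At z = 7.84 mm: the r=11 cylinder gives a regular 16-gon of circumradius 11 (constant along its height); the cube at (8.5, 14) does not reach this height (z outside [4, 7.5]); After the difference (first − rest): none of the subtracted shapes is present at this height, so the r=11 cylinder is unchanged — 1 connected region. The result has 1 disconnected region.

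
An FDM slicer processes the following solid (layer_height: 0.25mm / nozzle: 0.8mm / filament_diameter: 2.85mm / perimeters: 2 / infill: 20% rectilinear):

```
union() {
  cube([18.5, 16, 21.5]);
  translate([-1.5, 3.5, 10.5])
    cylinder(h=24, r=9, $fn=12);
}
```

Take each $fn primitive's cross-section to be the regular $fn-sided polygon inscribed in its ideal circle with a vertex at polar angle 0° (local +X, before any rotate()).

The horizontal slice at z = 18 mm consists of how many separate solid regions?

At z = 18 mm: the cube is present — its section is the full 18.5×16 rectangle; the r=9 cylinder at (-1.5, 3.5) gives a regular 12-gon of circumradius 9 (constant along its height); Combining (union): the regions partially overlap (shared area 72.16 mm²), so overlapping operands fuse into one piece — 1 connected region. The result has 1 disconnected region.

1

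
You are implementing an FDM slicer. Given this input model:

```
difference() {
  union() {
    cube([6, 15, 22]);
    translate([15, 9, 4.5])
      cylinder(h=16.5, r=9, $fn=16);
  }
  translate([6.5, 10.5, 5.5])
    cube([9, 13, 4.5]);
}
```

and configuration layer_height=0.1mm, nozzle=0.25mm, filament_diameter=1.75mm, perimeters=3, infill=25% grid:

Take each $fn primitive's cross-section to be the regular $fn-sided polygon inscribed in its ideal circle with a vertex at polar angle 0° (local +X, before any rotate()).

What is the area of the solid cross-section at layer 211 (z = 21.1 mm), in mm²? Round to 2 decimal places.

At z = 21.1 mm: the 6×15 cube contributes its full rectangle (area 90.00 mm²); the cylinder at (15, 9) is not intersected at this z (z outside [4.5, 21]); Combining (union): only the 6×15 cube is present, so the union is just that shape — area = 90.00 mm²; the cube at (6.5, 10.5) is absent (z outside [5.5, 10]); After the difference (first − rest): none of the subtracted shapes is present at this height, so the result so far is unchanged — area = 90.00 mm². Overall, the cross-section is a single solid region. Net area = 90.00 mm².

90.00 mm²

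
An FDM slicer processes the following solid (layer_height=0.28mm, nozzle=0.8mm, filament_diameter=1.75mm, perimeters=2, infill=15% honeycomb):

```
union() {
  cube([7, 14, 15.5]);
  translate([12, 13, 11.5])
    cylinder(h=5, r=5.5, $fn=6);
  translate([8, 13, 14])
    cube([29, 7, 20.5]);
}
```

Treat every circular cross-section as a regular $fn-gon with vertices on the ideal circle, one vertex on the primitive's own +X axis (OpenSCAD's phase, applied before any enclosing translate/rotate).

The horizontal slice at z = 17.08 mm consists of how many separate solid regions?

1

At z = 17.08 mm: the cube is absent (z outside [0, 15.5]); the cylinder at (12, 13) is absent (z outside [11.5, 16.5]); the cube at (8, 13) (footprint 29×7) is included at this height; Taking the union: only the 29×7 cube at (8, 13) is present, so the union is just that shape — 1 connected region. The result has 1 disconnected region.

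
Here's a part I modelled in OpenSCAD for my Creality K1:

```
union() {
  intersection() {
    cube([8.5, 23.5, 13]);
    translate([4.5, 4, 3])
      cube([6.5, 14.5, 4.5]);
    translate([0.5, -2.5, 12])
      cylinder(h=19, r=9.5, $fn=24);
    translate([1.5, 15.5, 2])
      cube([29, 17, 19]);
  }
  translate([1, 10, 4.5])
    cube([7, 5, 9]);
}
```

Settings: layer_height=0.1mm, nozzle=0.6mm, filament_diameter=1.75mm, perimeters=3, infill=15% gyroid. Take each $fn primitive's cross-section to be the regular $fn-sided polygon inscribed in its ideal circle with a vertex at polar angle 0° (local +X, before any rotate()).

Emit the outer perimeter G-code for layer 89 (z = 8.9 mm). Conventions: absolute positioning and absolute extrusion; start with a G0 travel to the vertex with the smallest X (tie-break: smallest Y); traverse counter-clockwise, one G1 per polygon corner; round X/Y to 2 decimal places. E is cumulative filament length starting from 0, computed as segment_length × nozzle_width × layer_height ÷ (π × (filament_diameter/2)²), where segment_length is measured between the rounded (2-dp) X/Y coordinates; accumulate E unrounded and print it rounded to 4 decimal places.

G0 X1.00 Y10.00 Z8.90
G1 X8.00 Y10.00 E0.1746
G1 X8.00 Y15.00 E0.2993
G1 X1.00 Y15.00 E0.4740
G1 X1.00 Y10.00 E0.5987

At z = 8.9 mm: the cube is present — its section is the full 8.5×23.5 rectangle; the cube at (4.5, 4) is not intersected at this z (z outside [3, 7.5]); the cylinder at (0.5, -2.5) is not intersected at this z (z outside [12, 31]); the cube at (1.5, 15.5) is present — its section is the full 29×17 rectangle; Taking the intersection: at least one operand is absent at this height, so nothing remains; the 7×5 cube at (1, 10) contributes its full rectangle; Merging all regions: only the 7×5 cube at (1, 10) is present, so the union is just that shape — 1 connected region. The outline is a single polygon with 4 vertices. Extrusion per mm of travel: 0.6 × 0.1 / (π × 0.875²) = 0.024945. Accumulating E over each segment gives final E = 0.5987.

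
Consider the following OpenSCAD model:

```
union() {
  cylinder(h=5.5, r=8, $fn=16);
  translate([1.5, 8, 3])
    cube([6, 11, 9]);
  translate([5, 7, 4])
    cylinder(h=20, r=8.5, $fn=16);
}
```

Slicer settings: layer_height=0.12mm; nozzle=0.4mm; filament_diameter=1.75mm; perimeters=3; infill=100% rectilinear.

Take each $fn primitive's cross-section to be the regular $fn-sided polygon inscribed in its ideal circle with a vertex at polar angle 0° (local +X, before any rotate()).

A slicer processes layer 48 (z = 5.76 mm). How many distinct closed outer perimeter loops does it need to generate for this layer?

At z = 5.76 mm: the cylinder does not reach this height (z outside [0, 5.5]); the cube at (1.5, 8) is present — its section is the full 6×11 rectangle; the r=8.5 cylinder at (5, 7) contributes a regular 16-gon of circumradius 8.5; Combining (union): the regions partially overlap (shared area 43.15 mm²), so overlapping operands fuse into one piece — 1 connected region. The result has 1 disconnected region.

1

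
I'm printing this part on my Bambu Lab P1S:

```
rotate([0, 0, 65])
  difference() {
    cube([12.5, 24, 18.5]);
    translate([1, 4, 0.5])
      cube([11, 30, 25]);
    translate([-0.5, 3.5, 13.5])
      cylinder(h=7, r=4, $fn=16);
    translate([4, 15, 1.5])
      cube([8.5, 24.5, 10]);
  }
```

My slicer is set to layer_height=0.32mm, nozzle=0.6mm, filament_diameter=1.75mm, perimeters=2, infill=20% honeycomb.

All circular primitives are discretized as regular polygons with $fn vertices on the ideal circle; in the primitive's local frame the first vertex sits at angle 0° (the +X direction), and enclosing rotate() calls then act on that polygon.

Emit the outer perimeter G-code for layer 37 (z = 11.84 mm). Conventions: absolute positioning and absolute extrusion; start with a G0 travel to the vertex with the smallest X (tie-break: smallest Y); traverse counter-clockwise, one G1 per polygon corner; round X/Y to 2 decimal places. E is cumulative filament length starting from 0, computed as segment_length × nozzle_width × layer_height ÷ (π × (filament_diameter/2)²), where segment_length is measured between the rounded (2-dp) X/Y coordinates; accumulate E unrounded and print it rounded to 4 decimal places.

G0 X-21.75 Y10.14 Z11.84
G1 X0.00 Y0.00 E1.9156
G1 X5.28 Y11.33 E2.9134
G1 X-16.47 Y21.47 E4.8290
G1 X-16.68 Y21.02 E4.8686
G1 X1.45 Y12.57 E6.4653
G1 X-3.20 Y2.60 E7.3434
G1 X-21.33 Y11.05 E8.9401
G1 X-21.75 Y10.14 E9.0201

At z = 11.84 mm: the cube (footprint 12.5×24) is included at this height; the cube at (1, 4) is present — its section is the full 11×30 rectangle; the cylinder at (-0.5, 3.5) is absent (z outside [13.5, 20.5]); the cube at (4, 15) is absent (z outside [1.5, 11.5]); Subtracting the remaining from the first: starting from the 12.5×24 cube, the 11×30 cube at (1, 4) partially overlaps it — only the 220.00 mm² overlap (of its 330.00 mm²) is removed, clipping the outline — 1 connected region; (rotated 65° about Z; rotation is an isometry so areas/perimeters/island counts are preserved). The outline is a single polygon with 8 vertices. Extrusion per mm of travel: 0.6 × 0.32 / (π × 0.875²) = 0.079824. Accumulating E over each segment gives final E = 9.0201.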